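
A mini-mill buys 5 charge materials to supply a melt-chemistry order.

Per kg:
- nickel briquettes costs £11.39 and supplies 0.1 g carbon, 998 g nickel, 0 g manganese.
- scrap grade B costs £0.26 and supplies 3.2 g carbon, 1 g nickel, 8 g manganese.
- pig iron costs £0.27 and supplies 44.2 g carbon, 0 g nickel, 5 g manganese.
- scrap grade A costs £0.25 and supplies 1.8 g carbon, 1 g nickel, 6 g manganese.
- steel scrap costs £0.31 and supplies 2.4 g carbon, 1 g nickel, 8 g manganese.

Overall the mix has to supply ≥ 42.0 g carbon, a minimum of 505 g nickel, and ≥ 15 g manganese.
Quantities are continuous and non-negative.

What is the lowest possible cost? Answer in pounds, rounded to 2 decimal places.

£6.33

Let x1 = kg of nickel briquettes, x2 = kg of scrap grade B, x3 = kg of pig iron, x4 = kg of scrap grade A, x5 = kg of steel scrap.
Minimise 11.39x1 + 0.26x2 + 0.27x3 + 0.25x4 + 0.31x5 with:
  0.1x1 + 3.2x2 + 44.2x3 + 1.8x4 + 2.4x5 ≥ 42   (carbon)
  998x1 + 1x2 + 1x4 + 1x5 ≥ 505   (nickel)
  8x2 + 5x3 + 6x4 + 8x5 ≥ 15   (manganese)
  x1, x2, x3, x4, x5 ≥ 0.
The minimum-cost mix takes nothing from scrap grade A, steel scrap — only nickel briquettes, scrap grade B, pig iron. There the carbon, nickel, manganese constraints are tight.
Solving gives x1 = 0.5047, x2 = 1.343, x3 = 0.8519.
Hence cost = 11.39·0.5047 + 0.26·1.343 + 0.27·0.8519 = £6.3277.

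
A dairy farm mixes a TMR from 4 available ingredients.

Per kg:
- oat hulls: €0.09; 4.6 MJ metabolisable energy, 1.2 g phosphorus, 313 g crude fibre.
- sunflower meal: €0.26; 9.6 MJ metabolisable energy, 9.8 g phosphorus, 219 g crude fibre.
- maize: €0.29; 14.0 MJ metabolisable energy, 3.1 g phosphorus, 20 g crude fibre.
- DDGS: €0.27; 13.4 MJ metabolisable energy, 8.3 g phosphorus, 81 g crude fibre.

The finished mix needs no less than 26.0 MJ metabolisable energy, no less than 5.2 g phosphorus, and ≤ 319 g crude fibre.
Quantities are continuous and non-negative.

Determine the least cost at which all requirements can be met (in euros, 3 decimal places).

€0.522

Set it up as a linear program. Let x1 = kg of oat hulls, x2 = kg of sunflower meal, x3 = kg of maize, x4 = kg of DDGS.
Minimize 0.09x1 + 0.26x2 + 0.29x3 + 0.27x4 s.t.:
  4.6x1 + 9.6x2 + 14x3 + 13.4x4 ≥ 26   (metabolisable energy)
  1.2x1 + 9.8x2 + 3.1x3 + 8.3x4 ≥ 5.2   (phosphorus)
  313x1 + 219x2 + 20x3 + 81x4 ≤ 319   (crude fibre)
  x1, x2, x3, x4 ≥ 0.
The cheapest feasible vertex uses only oat hulls, DDGS; sunflower meal, maize are not used. There the metabolisable energy and crude fibre constraints are tight.
So oat hulls = 0.5675 kg, DDGS = 1.745 kg.
Cost = 0.09·0.5675 + 0.27·1.745 = 0.52223.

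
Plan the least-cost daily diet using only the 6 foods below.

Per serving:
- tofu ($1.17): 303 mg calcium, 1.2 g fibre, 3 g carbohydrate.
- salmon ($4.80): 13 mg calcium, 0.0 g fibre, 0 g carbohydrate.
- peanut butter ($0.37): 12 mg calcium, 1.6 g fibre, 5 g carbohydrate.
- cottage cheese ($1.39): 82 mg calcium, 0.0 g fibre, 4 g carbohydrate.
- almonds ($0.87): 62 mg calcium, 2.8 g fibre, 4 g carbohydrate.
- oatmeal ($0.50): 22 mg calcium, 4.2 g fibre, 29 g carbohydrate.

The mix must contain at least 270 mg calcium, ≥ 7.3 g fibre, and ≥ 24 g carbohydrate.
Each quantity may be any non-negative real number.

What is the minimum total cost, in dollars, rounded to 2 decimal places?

Let x1 = servings of tofu, x2 = servings of salmon, x3 = servings of peanut butter, x4 = servings of cottage cheese, x5 = servings of almonds, x6 = servings of oatmeal.
min 1.17x1 + 4.8x2 + 0.37x3 + 1.39x4 + 0.87x5 + 0.5x6 s.t.:
  303x1 + 13x2 + 12x3 + 82x4 + 62x5 + 22x6 ≥ 270   (calcium)
  1.2x1 + 1.6x3 + 2.8x5 + 4.2x6 ≥ 7.3   (fibre)
  3x1 + 5x3 + 4x4 + 4x5 + 29x6 ≥ 24   (carbohydrate)
  x1, x2, x3, x4, x5, x6 ≥ 0.
The minimum-cost mix takes nothing from salmon, peanut butter, cottage cheese, almonds — only tofu, oatmeal. The calcium and fibre requirements are met with equality.
Solving gives x1 = 0.7811, x6 = 1.515.
Total cost: 1.17·0.7811 + 0.5·1.515 = 1.6714.

$1.67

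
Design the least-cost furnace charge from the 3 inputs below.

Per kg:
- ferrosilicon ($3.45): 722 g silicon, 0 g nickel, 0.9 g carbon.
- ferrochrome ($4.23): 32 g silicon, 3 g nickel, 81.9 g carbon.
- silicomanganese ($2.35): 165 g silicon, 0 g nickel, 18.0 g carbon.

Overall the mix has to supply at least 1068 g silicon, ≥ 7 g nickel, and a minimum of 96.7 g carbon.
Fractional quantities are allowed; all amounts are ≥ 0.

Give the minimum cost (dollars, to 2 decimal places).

$14.62

This is a linear program. Let x1 = kg of ferrosilicon, x2 = kg of ferrochrome, x3 = kg of silicomanganese.
Minimise 3.45x1 + 4.23x2 + 2.35x3 subject to:
  722x1 + 32x2 + 165x3 ≥ 1068   (silicon)
  3x2 ≥ 7   (nickel)
  0.9x1 + 81.9x2 + 18x3 ≥ 96.7   (carbon)
  x1, x2, x3 ≥ 0.
The minimum-cost mix takes nothing from silicomanganese — only ferrosilicon, ferrochrome. Binding constraints: silicon and nickel.
Solving gives x1 = 1.376, x2 = 2.333.
Cost = 3.45·1.376 + 4.23·2.333 = 14.6158.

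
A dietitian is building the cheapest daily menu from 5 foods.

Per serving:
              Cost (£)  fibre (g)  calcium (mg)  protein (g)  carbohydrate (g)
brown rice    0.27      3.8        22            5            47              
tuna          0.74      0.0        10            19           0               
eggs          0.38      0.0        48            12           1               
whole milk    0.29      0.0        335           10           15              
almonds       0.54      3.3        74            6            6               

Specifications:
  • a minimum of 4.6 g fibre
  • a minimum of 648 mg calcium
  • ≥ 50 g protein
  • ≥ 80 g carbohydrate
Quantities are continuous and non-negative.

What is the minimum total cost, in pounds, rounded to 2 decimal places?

This is a linear program. Let x1 = servings of brown rice, x2 = servings of tuna, x3 = servings of eggs, x4 = servings of whole milk, x5 = servings of almonds.
Minimise 0.27x1 + 0.74x2 + 0.38x3 + 0.29x4 + 0.54x5 with:
  3.8x1 + 3.3x5 ≥ 4.6   (fibre)
  22x1 + 10x2 + 48x3 + 335x4 + 74x5 ≥ 648   (calcium)
  5x1 + 19x2 + 12x3 + 10x4 + 6x5 ≥ 50   (protein)
  47x1 + 1x3 + 15x4 + 6x5 ≥ 80   (carbohydrate)
  x1, x2, x3, x4, x5 ≥ 0.
The cheapest feasible vertex uses only brown rice, whole milk; tuna, eggs, almonds are not used. There the fibre and protein constraints are tight.
Solving gives x1 = 1.211, x4 = 4.395.
Total cost: 0.27·1.211 + 0.29·4.395 = 1.6015.

£1.60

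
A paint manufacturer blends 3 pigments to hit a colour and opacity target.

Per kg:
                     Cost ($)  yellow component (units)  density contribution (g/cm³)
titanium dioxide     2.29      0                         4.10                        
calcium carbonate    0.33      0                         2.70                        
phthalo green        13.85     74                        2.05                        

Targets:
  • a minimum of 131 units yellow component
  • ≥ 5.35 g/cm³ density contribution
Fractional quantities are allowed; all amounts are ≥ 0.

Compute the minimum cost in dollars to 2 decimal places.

$24.73

Let x1 = kg of titanium dioxide, x2 = kg of calcium carbonate, x3 = kg of phthalo green.
Minimise 2.29x1 + 0.33x2 + 13.85x3 subject to:
  74x3 ≥ 131   (yellow component)
  4.1x1 + 2.7x2 + 2.05x3 ≥ 5.35   (density contribution)
  x1, x2, x3 ≥ 0.
The optimal basis is {calcium carbonate, phthalo green}; titanium dioxide drops out. The yellow component and density contribution requirements are met with equality.
That vertex is x2 = 0.63739, x3 = 1.7703.
Cost = 0.33·0.63739 + 13.85·1.7703 = 24.7290.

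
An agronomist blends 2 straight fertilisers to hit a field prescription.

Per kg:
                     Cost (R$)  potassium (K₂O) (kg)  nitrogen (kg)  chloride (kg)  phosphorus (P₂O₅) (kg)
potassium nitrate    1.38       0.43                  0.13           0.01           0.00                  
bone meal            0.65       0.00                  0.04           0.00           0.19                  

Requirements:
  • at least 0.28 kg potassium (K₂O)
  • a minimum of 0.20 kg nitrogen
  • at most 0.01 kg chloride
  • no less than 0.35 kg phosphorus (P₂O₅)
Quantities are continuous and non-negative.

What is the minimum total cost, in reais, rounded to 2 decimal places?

Treat it as an LP. Let x1 = kg of potassium nitrate, x2 = kg of bone meal.
Minimize 1.38x1 + 0.65x2 subject to:
  0.43x1 ≥ 0.28   (potassium (K₂O))
  0.13x1 + 0.04x2 ≥ 0.2   (nitrogen)
  0.01x1 ≤ 0.01   (chloride)
  0.19x2 ≥ 0.35   (phosphorus (P₂O₅))
  x1, x2 ≥ 0.
Both inputs are positive at the optimum. There the nitrogen and phosphorus (P₂O₅) constraints are tight.
So potassium nitrate = 0.9717 kg, bone meal = 1.842 kg.
Objective = 1.38·0.9717 + 0.65·1.842 = 2.5382.

R$2.54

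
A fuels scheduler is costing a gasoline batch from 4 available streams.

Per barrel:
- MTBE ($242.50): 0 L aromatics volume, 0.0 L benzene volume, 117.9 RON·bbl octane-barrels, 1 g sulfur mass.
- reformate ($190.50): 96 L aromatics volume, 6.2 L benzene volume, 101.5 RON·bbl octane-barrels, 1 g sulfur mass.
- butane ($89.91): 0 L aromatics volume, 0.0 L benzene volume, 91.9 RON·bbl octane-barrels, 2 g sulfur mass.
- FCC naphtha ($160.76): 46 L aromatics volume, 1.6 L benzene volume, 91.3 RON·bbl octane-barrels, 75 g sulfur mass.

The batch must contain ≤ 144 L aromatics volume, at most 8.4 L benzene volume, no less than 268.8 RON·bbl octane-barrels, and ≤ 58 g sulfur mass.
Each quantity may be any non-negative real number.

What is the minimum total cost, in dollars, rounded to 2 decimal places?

$262.98

Let x1 = barrels of MTBE, x2 = barrels of reformate, x3 = barrels of butane, x4 = barrels of FCC naphtha.
min 242.5x1 + 190.5x2 + 89.91x3 + 160.76x4 with:
  96x2 + 46x4 ≤ 144   (aromatics volume)
  6.2x2 + 1.6x4 ≤ 8.4   (benzene volume)
  117.9x1 + 101.5x2 + 91.9x3 + 91.3x4 ≥ 268.8   (octane-barrels)
  1x1 + 1x2 + 2x3 + 75x4 ≤ 58   (sulfur mass)
  x1, x2, x3, x4 ≥ 0.
The optimal basis is {butane}; MTBE, reformate, FCC naphtha drop out. The octane-barrels requirement is met with equality.
Solving gives x3 = 2.9249.
Cost = 89.91·2.9249 = 262.9778.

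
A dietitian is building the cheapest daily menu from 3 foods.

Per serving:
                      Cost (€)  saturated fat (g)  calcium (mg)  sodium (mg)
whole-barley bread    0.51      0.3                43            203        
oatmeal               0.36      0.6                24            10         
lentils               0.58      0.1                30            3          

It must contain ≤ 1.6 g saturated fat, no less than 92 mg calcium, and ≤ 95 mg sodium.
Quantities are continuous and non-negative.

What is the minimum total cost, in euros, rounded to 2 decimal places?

€1.42

This is a linear program. Let x1 = servings of whole-barley bread, x2 = servings of oatmeal, x3 = servings of lentils.
min 0.51x1 + 0.36x2 + 0.58x3 with:
  0.3x1 + 0.6x2 + 0.1x3 ≤ 1.6   (saturated fat)
  43x1 + 24x2 + 30x3 ≥ 92   (calcium)
  203x1 + 10x2 + 3x3 ≤ 95   (sodium)
  x1, x2, x3 ≥ 0.
All 3 inputs are positive at the optimum. Binding constraints: saturated fat, calcium, sodium.
Optimal quantities: whole-barley bread = 0.3406 servings, oatmeal = 2.385 servings, lentils = 0.6708 servings.
Hence cost = 0.51·0.3406 + 0.36·2.385 + 0.58·0.6708 = €1.4214.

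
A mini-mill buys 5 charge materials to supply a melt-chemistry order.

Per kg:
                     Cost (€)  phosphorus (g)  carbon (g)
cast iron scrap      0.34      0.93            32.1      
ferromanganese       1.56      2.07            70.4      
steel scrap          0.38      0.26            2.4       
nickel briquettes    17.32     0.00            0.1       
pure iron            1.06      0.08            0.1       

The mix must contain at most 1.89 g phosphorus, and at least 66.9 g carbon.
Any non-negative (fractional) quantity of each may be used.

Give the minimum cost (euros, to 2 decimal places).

€288.99

Let x1 = kg of cast iron scrap, x2 = kg of ferromanganese, x3 = kg of steel scrap, x4 = kg of nickel briquettes, x5 = kg of pure iron.
Minimise 0.34x1 + 1.56x2 + 0.38x3 + 17.32x4 + 1.06x5 with:
  0.93x1 + 2.07x2 + 0.26x3 + 0.08x5 ≤ 1.89   (phosphorus)
  32.1x1 + 70.4x2 + 2.4x3 + 0.1x4 + 0.1x5 ≥ 66.9   (carbon)
  x1, x2, x3, x4, x5 ≥ 0.
The optimal basis is {cast iron scrap, nickel briquettes}; ferromanganese, steel scrap, pure iron drop out. Binding constraints: phosphorus and carbon.
So cast iron scrap = 2.03226 kg, nickel briquettes = 16.6452 kg.
Objective = 0.34·2.03226 + 17.32·16.6452 = 288.9858.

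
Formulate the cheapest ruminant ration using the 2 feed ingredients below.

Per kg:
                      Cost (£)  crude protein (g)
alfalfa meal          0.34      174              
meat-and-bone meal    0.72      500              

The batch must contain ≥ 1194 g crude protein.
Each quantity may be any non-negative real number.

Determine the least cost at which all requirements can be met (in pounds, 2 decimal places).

Let x1 = kg of alfalfa meal, x2 = kg of meat-and-bone meal.
min 0.34x1 + 0.72x2 subject to:
  174x1 + 500x2 ≥ 1194   (crude protein)
  x1, x2 ≥ 0.
The minimum-cost mix takes nothing from alfalfa meal — only meat-and-bone meal. There the crude protein constraint is tight.
So meat-and-bone meal = 2.388 kg.
Objective = 0.72·2.388 = 1.7194.

£1.72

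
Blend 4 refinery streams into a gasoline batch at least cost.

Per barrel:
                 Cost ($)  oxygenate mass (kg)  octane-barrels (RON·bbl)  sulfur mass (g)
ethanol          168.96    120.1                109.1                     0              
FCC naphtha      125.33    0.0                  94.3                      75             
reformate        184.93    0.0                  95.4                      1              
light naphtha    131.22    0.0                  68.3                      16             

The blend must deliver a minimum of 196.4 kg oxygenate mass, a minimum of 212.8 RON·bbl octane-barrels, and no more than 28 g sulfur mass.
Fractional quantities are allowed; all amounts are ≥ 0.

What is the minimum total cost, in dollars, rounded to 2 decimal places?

Treat it as an LP. Let x1 = barrels of ethanol, x2 = barrels of FCC naphtha, x3 = barrels of reformate, x4 = barrels of light naphtha.
Minimise 168.96x1 + 125.33x2 + 184.93x3 + 131.22x4 subject to:
  120.1x1 ≥ 196.4   (oxygenate mass)
  109.1x1 + 94.3x2 + 95.4x3 + 68.3x4 ≥ 212.8   (octane-barrels)
  75x2 + 1x3 + 16x4 ≤ 28   (sulfur mass)
  x1, x2, x3, x4 ≥ 0.
The minimum-cost mix takes nothing from reformate, light naphtha — only ethanol, FCC naphtha. Binding constraints: oxygenate mass and octane-barrels.
Optimal quantities: ethanol = 1.6353 barrels, FCC naphtha = 0.36467 barrels.
Total cost: 168.96·1.6353 + 125.33·0.36467 = 322.0044.

$322.00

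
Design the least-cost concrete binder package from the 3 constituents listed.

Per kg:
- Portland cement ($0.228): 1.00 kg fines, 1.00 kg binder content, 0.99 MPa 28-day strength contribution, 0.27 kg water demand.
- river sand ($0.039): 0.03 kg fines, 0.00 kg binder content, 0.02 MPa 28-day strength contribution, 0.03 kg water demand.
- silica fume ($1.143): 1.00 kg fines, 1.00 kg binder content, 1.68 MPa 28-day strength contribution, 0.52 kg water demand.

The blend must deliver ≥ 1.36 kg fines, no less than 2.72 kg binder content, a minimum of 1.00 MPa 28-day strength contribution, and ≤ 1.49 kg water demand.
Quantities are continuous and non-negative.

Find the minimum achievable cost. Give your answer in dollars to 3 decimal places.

$0.620

This is a linear program. Let x1 = kg of Portland cement, x2 = kg of river sand, x3 = kg of silica fume.
Minimise 0.228x1 + 0.039x2 + 1.143x3 s.t.:
  1x1 + 0.03x2 + 1x3 ≥ 1.36   (fines)
  1x1 + 1x3 ≥ 2.72   (binder content)
  0.99x1 + 0.02x2 + 1.68x3 ≥ 1   (28-day strength contribution)
  0.27x1 + 0.03x2 + 0.52x3 ≤ 1.49   (water demand)
  x1, x2, x3 ≥ 0.
The optimal basis is {Portland cement}; river sand, silica fume drop out. There the binder content constraint is tight.
So Portland cement = 2.72 kg.
Hence cost = 0.228·2.72 = $0.62016.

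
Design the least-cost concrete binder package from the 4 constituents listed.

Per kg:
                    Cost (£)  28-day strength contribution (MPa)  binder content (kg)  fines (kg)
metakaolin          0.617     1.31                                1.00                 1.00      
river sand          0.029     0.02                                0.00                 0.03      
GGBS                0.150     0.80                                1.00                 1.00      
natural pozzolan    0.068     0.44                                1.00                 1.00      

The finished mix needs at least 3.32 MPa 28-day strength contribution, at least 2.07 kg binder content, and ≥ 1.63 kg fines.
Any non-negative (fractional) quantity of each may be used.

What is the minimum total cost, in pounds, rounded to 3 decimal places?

£0.513

Let x1 = kg of metakaolin, x2 = kg of river sand, x3 = kg of GGBS, x4 = kg of natural pozzolan.
Minimize 0.617x1 + 0.029x2 + 0.15x3 + 0.068x4 s.t.:
  1.31x1 + 0.02x2 + 0.8x3 + 0.44x4 ≥ 3.32   (28-day strength contribution)
  1x1 + 1x3 + 1x4 ≥ 2.07   (binder content)
  1x1 + 0.03x2 + 1x3 + 1x4 ≥ 1.63   (fines)
  x1, x2, x3, x4 ≥ 0.
At the optimum only natural pozzolan is positive (metakaolin, river sand, GGBS = 0). There the 28-day strength contribution constraint is tight.
So natural pozzolan = 7.545 kg.
Cost = 0.068·7.545 = 0.51306.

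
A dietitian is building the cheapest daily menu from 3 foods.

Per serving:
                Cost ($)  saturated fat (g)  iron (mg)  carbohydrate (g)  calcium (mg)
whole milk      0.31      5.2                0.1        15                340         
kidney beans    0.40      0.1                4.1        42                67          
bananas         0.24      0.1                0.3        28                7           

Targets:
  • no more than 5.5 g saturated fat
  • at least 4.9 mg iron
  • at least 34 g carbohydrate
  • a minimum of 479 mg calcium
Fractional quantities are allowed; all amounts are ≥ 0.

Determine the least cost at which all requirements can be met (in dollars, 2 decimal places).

Set it up as a linear program. Let x1 = servings of whole milk, x2 = servings of kidney beans, x3 = servings of bananas.
min 0.31x1 + 0.4x2 + 0.24x3 subject to:
  5.2x1 + 0.1x2 + 0.1x3 ≤ 5.5   (saturated fat)
  0.1x1 + 4.1x2 + 0.3x3 ≥ 4.9   (iron)
  15x1 + 42x2 + 28x3 ≥ 34   (carbohydrate)
  340x1 + 67x2 + 7x3 ≥ 479   (calcium)
  x1, x2, x3 ≥ 0.
The minimum-cost mix takes nothing from bananas — only whole milk, kidney beans. There the saturated fat and calcium constraints are tight.
So whole milk = 1.02 servings, kidney beans = 1.975 servings.
Total cost: 0.31·1.02 + 0.4·1.975 = 1.1062.

$1.11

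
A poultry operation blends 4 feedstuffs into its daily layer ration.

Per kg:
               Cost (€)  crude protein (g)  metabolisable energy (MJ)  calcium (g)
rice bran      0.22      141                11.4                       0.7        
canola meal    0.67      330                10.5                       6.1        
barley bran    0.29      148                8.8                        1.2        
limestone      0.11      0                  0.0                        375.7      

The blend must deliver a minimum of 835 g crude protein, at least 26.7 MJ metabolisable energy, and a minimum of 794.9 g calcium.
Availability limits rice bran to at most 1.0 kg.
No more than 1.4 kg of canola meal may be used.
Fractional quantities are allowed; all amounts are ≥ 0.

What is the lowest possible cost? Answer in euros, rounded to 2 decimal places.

€1.81

Let x1 = kg of rice bran, x2 = kg of canola meal, x3 = kg of barley bran, x4 = kg of limestone.
Minimize 0.22x1 + 0.67x2 + 0.29x3 + 0.11x4 subject to:
  141x1 + 330x2 + 148x3 ≥ 835   (crude protein)
  11.4x1 + 10.5x2 + 8.8x3 ≥ 26.7   (metabolisable energy)
  0.7x1 + 6.1x2 + 1.2x3 + 375.7x4 ≥ 794.9   (calcium)
  x1 ≤ 1
  x2 ≤ 1.4
  x1, x2, x3, x4 ≥ 0.
At the optimum only rice bran, barley bran, limestone are positive (canola meal = 0). There the crude protein, calcium, the rice bran cap constraints are tight.
Optimal quantities: rice bran = 1 kg, barley bran = 4.689 kg, limestone = 2.099 kg.
Total cost: 0.22·1 + 0.29·4.689 + 0.11·2.099 = 1.8107.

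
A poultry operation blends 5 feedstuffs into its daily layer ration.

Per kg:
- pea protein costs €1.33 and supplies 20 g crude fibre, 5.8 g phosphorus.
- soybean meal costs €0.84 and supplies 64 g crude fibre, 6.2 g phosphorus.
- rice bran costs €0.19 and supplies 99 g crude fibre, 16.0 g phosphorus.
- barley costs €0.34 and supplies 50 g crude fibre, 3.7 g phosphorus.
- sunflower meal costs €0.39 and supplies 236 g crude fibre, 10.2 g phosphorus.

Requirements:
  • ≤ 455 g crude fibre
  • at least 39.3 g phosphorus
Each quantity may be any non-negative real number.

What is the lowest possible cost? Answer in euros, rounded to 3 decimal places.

Treat it as an LP. Let x1 = kg of pea protein, x2 = kg of soybean meal, x3 = kg of rice bran, x4 = kg of barley, x5 = kg of sunflower meal.
Minimise 1.33x1 + 0.84x2 + 0.19x3 + 0.34x4 + 0.39x5 with:
  20x1 + 64x2 + 99x3 + 50x4 + 236x5 ≤ 455   (crude fibre)
  5.8x1 + 6.2x2 + 16x3 + 3.7x4 + 10.2x5 ≥ 39.3   (phosphorus)
  x1, x2, x3, x4, x5 ≥ 0.
The minimum-cost mix takes nothing from pea protein, soybean meal, barley, sunflower meal — only rice bran. Binding constraint: phosphorus.
That vertex is x3 = 2.456.
Objective = 0.19·2.456 = 0.46664.

€0.467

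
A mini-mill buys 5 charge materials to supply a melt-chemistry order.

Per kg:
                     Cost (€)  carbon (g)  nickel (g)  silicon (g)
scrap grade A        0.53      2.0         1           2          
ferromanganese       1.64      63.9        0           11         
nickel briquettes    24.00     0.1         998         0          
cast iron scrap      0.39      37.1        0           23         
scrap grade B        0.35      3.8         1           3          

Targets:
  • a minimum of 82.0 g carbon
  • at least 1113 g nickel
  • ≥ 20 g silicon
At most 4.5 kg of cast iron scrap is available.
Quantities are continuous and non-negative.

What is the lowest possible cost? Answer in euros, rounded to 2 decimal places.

Treat it as an LP. Let x1 = kg of scrap grade A, x2 = kg of ferromanganese, x3 = kg of nickel briquettes, x4 = kg of cast iron scrap, x5 = kg of scrap grade B.
min 0.53x1 + 1.64x2 + 24x3 + 0.39x4 + 0.35x5 subject to:
  2x1 + 63.9x2 + 0.1x3 + 37.1x4 + 3.8x5 ≥ 82   (carbon)
  1x1 + 998x3 + 1x5 ≥ 1113   (nickel)
  2x1 + 11x2 + 23x4 + 3x5 ≥ 20   (silicon)
  x4 ≤ 4.5
  x1, x2, x3, x4, x5 ≥ 0.
The optimal basis is {nickel briquettes, cast iron scrap}; scrap grade A, ferromanganese, scrap grade B drop out. Binding constraints: carbon and nickel.
Optimal quantities: nickel briquettes = 1.1152 kg, cast iron scrap = 2.2072 kg.
Cost = 24·1.1152 + 0.39·2.2072 = 27.6256.

€27.63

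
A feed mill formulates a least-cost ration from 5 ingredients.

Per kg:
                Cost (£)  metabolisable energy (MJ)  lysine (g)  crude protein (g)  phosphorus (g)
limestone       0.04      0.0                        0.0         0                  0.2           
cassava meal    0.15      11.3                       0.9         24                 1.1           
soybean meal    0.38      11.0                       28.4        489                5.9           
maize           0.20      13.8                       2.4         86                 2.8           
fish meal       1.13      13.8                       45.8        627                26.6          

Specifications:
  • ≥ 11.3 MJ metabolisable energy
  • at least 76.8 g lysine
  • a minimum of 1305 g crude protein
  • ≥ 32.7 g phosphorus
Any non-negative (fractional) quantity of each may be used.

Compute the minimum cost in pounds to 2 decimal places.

Let x1 = kg of limestone, x2 = kg of cassava meal, x3 = kg of soybean meal, x4 = kg of maize, x5 = kg of fish meal.
Minimize 0.04x1 + 0.15x2 + 0.38x3 + 0.2x4 + 1.13x5 s.t.:
  11.3x2 + 11x3 + 13.8x4 + 13.8x5 ≥ 11.3   (metabolisable energy)
  0.9x2 + 28.4x3 + 2.4x4 + 45.8x5 ≥ 76.8   (lysine)
  24x2 + 489x3 + 86x4 + 627x5 ≥ 1305   (crude protein)
  0.2x1 + 1.1x2 + 5.9x3 + 2.8x4 + 26.6x5 ≥ 32.7   (phosphorus)
  x1, x2, x3, x4, x5 ≥ 0.
At the optimum only soybean meal, fish meal are positive (limestone, cassava meal, maize = 0). There the crude protein and phosphorus constraints are tight.
So soybean meal = 1.527 kg, fish meal = 0.8907 kg.
Cost = 0.38·1.527 + 1.13·0.8907 = 1.5868.

£1.59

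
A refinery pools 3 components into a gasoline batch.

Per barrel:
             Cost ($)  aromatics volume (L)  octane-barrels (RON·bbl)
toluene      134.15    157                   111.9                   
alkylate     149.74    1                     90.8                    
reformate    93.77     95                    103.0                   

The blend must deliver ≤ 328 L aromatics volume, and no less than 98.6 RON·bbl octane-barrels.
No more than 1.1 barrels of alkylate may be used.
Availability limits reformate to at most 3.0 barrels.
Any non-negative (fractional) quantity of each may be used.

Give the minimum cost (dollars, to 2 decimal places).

This is a linear program. Let x1 = barrels of toluene, x2 = barrels of alkylate, x3 = barrels of reformate.
min 134.15x1 + 149.74x2 + 93.77x3 with:
  157x1 + 1x2 + 95x3 ≤ 328   (aromatics volume)
  111.9x1 + 90.8x2 + 103x3 ≥ 98.6   (octane-barrels)
  x2 ≤ 1.1
  x3 ≤ 3
  x1, x2, x3 ≥ 0.
The optimal basis is {reformate}; toluene, alkylate drop out. Binding constraint: octane-barrels.
So reformate = 0.95728 barrels.
Hence cost = 93.77·0.95728 = $89.7641.

$89.76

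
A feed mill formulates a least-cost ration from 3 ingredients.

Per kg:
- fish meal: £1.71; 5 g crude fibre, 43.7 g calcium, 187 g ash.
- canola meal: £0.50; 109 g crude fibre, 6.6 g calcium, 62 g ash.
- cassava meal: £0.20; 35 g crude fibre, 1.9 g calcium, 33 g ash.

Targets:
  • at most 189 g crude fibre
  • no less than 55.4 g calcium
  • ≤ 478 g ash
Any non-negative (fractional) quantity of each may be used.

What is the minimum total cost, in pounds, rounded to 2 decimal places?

Let x1 = kg of fish meal, x2 = kg of canola meal, x3 = kg of cassava meal.
Minimise 1.71x1 + 0.5x2 + 0.2x3 with:
  5x1 + 109x2 + 35x3 ≤ 189   (crude fibre)
  43.7x1 + 6.6x2 + 1.9x3 ≥ 55.4   (calcium)
  187x1 + 62x2 + 33x3 ≤ 478   (ash)
  x1, x2, x3 ≥ 0.
The cheapest feasible vertex uses only fish meal; canola meal, cassava meal are not used. There the calcium constraint is tight.
Solving gives x1 = 1.268.
Cost = 1.71·1.268 = 2.1683.

£2.17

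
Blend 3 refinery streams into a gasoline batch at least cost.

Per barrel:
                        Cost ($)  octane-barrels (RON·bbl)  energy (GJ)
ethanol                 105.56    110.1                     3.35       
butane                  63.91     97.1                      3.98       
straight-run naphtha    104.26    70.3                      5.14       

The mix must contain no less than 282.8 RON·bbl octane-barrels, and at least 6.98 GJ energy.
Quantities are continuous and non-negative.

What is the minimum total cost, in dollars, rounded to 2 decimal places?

$186.14

Let x1 = barrels of ethanol, x2 = barrels of butane, x3 = barrels of straight-run naphtha.
Minimize 105.56x1 + 63.91x2 + 104.26x3 s.t.:
  110.1x1 + 97.1x2 + 70.3x3 ≥ 282.8   (octane-barrels)
  3.35x1 + 3.98x2 + 5.14x3 ≥ 6.98   (energy)
  x1, x2, x3 ≥ 0.
The optimal basis is {butane}; ethanol, straight-run naphtha drop out. Binding constraint: octane-barrels.
So butane = 2.9125 barrels.
Hence cost = 63.91·2.9125 = $186.1379.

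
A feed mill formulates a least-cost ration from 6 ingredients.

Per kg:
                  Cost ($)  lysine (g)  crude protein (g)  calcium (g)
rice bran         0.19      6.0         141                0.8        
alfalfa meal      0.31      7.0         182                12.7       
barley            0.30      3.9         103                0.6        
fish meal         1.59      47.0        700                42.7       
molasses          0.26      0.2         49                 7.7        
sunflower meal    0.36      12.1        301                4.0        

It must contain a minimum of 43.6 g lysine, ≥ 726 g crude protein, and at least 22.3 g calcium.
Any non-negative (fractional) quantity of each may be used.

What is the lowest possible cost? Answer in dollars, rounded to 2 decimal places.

Let x1 = kg of rice bran, x2 = kg of alfalfa meal, x3 = kg of barley, x4 = kg of fish meal, x5 = kg of molasses, x6 = kg of sunflower meal.
Minimize 0.19x1 + 0.31x2 + 0.3x3 + 1.59x4 + 0.26x5 + 0.36x6 s.t.:
  6x1 + 7x2 + 3.9x3 + 47x4 + 0.2x5 + 12.1x6 ≥ 43.6   (lysine)
  141x1 + 182x2 + 103x3 + 700x4 + 49x5 + 301x6 ≥ 726   (crude protein)
  0.8x1 + 12.7x2 + 0.6x3 + 42.7x4 + 7.7x5 + 4x6 ≥ 22.3   (calcium)
  x1, x2, x3, x4, x5, x6 ≥ 0.
At the optimum only fish meal, sunflower meal are positive (rice bran, alfalfa meal, barley, molasses = 0). The lysine and calcium requirements are met with equality.
Optimal quantities: fish meal = 0.2904 kg, sunflower meal = 2.475 kg.
Cost = 1.59·0.2904 + 0.36·2.475 = 1.3527.

$1.35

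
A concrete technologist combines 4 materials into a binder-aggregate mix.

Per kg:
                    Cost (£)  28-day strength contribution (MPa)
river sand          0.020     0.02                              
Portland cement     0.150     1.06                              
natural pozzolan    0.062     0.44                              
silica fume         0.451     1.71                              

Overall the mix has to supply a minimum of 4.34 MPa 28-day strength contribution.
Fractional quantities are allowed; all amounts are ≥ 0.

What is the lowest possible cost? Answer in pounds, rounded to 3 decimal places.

Treat it as an LP. Let x1 = kg of river sand, x2 = kg of Portland cement, x3 = kg of natural pozzolan, x4 = kg of silica fume.
Minimize 0.02x1 + 0.15x2 + 0.062x3 + 0.451x4 with:
  0.02x1 + 1.06x2 + 0.44x3 + 1.71x4 ≥ 4.34   (28-day strength contribution)
  x1, x2, x3, x4 ≥ 0.
The optimal basis is {natural pozzolan}; river sand, Portland cement, silica fume drop out. There the 28-day strength contribution constraint is tight.
That vertex is x3 = 9.864.
Cost = 0.062·9.864 = 0.61157.

£0.612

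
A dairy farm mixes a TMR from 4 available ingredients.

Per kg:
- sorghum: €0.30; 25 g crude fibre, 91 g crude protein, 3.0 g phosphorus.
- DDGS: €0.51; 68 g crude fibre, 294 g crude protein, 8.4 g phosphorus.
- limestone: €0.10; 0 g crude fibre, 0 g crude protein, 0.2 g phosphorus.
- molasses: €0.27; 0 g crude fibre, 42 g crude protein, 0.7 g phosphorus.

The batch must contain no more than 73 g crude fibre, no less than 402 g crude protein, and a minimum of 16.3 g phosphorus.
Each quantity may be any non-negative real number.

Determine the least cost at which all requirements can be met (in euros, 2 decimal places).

Treat it as an LP. Let x1 = kg of sorghum, x2 = kg of DDGS, x3 = kg of limestone, x4 = kg of molasses.
Minimize 0.3x1 + 0.51x2 + 0.1x3 + 0.27x4 s.t.:
  25x1 + 68x2 ≤ 73   (crude fibre)
  91x1 + 294x2 + 42x4 ≥ 402   (crude protein)
  3x1 + 8.4x2 + 0.2x3 + 0.7x4 ≥ 16.3   (phosphorus)
  x1, x2, x3, x4 ≥ 0.
At the optimum only DDGS, molasses are positive (sorghum, limestone = 0). The crude fibre and phosphorus requirements are met with equality.
Solving gives x2 = 1.074, x4 = 10.4.
Cost = 0.51·1.074 + 0.27·10.4 = 3.3557.

€3.36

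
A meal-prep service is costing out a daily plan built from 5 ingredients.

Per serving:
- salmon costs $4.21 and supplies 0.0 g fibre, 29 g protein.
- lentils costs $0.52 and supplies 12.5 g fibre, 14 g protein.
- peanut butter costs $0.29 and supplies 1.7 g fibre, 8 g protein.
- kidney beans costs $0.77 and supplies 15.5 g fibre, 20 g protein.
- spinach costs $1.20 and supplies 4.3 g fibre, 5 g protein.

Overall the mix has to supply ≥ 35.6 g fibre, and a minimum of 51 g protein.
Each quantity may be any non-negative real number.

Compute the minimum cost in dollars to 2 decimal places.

$1.88

Let x1 = servings of salmon, x2 = servings of lentils, x3 = servings of peanut butter, x4 = servings of kidney beans, x5 = servings of spinach.
min 4.21x1 + 0.52x2 + 0.29x3 + 0.77x4 + 1.2x5 subject to:
  12.5x2 + 1.7x3 + 15.5x4 + 4.3x5 ≥ 35.6   (fibre)
  29x1 + 14x2 + 8x3 + 20x4 + 5x5 ≥ 51   (protein)
  x1, x2, x3, x4, x5 ≥ 0.
The optimal basis is {lentils, peanut butter}; salmon, kidney beans, spinach drop out. There the fibre and protein constraints are tight.
Optimal quantities: lentils = 2.6 servings, peanut butter = 1.825 servings.
Cost = 0.52·2.6 + 0.29·1.825 = 1.8813.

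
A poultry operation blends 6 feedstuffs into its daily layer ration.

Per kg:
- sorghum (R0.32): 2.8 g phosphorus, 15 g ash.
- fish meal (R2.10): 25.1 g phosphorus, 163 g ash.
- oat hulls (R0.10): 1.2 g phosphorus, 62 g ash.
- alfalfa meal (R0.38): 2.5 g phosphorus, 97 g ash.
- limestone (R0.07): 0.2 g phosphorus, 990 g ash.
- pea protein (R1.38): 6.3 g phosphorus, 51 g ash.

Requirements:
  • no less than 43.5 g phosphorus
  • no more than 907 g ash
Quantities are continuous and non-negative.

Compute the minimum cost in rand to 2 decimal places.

Set it up as a linear program. Let x1 = kg of sorghum, x2 = kg of fish meal, x3 = kg of oat hulls, x4 = kg of alfalfa meal, x5 = kg of limestone, x6 = kg of pea protein.
Minimise 0.32x1 + 2.1x2 + 0.1x3 + 0.38x4 + 0.07x5 + 1.38x6 with:
  2.8x1 + 25.1x2 + 1.2x3 + 2.5x4 + 0.2x5 + 6.3x6 ≥ 43.5   (phosphorus)
  15x1 + 163x2 + 62x3 + 97x4 + 990x5 + 51x6 ≤ 907   (ash)
  x1, x2, x3, x4, x5, x6 ≥ 0.
The cheapest feasible vertex uses only fish meal, oat hulls; sorghum, alfalfa meal, limestone, pea protein are not used. Binding constraints: phosphorus and ash.
Solving gives x2 = 1.182, x3 = 11.52.
Cost = 2.1·1.182 + 0.1·11.52 = 3.6342.

R3.63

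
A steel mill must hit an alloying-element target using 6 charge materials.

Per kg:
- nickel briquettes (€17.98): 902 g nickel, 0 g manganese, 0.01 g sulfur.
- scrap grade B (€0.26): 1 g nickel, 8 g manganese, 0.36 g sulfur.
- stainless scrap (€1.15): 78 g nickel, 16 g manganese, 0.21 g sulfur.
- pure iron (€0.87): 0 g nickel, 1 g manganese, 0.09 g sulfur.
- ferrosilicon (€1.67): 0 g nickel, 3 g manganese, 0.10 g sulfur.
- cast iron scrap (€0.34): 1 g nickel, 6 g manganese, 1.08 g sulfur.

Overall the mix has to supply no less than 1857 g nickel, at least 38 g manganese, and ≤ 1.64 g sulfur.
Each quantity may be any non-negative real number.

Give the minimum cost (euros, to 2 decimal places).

€33.88

Set it up as a linear program. Let x1 = kg of nickel briquettes, x2 = kg of scrap grade B, x3 = kg of stainless scrap, x4 = kg of pure iron, x5 = kg of ferrosilicon, x6 = kg of cast iron scrap.
min 17.98x1 + 0.26x2 + 1.15x3 + 0.87x4 + 1.67x5 + 0.34x6 s.t.:
  902x1 + 1x2 + 78x3 + 1x6 ≥ 1857   (nickel)
  8x2 + 16x3 + 1x4 + 3x5 + 6x6 ≥ 38   (manganese)
  0.01x1 + 0.36x2 + 0.21x3 + 0.09x4 + 0.1x5 + 1.08x6 ≤ 1.64   (sulfur)
  x1, x2, x3, x4, x5, x6 ≥ 0.
The minimum-cost mix takes nothing from scrap grade B, pure iron, ferrosilicon, cast iron scrap — only nickel briquettes, stainless scrap. The nickel and sulfur requirements are met with equality.
Optimal quantities: nickel briquettes = 1.389 kg, stainless scrap = 7.743 kg.
Objective = 17.98·1.389 + 1.15·7.743 = 33.8787.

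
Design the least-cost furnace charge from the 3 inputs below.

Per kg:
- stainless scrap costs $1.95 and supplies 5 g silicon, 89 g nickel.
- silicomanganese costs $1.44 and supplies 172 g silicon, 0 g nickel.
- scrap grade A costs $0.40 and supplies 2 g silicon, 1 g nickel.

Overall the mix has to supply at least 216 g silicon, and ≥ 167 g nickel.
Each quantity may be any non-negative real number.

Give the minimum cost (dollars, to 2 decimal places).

$5.39

Set it up as a linear program. Let x1 = kg of stainless scrap, x2 = kg of silicomanganese, x3 = kg of scrap grade A.
Minimize 1.95x1 + 1.44x2 + 0.4x3 with:
  5x1 + 172x2 + 2x3 ≥ 216   (silicon)
  89x1 + 1x3 ≥ 167   (nickel)
  x1, x2, x3 ≥ 0.
The cheapest feasible vertex uses only stainless scrap, silicomanganese; scrap grade A is not used. Binding constraints: silicon and nickel.
Optimal quantities: stainless scrap = 1.876 kg, silicomanganese = 1.201 kg.
Total cost: 1.95·1.876 + 1.44·1.201 = 5.3876.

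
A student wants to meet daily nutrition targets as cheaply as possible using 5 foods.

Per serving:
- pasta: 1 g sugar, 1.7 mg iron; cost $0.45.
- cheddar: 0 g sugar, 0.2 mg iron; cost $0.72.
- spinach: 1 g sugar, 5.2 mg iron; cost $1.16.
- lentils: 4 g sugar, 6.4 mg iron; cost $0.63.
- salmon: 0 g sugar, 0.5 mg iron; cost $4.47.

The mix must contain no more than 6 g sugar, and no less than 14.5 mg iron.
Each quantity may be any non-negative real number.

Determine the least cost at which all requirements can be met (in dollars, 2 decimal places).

$2.31

Treat it as an LP. Let x1 = servings of pasta, x2 = servings of cheddar, x3 = servings of spinach, x4 = servings of lentils, x5 = servings of salmon.
min 0.45x1 + 0.72x2 + 1.16x3 + 0.63x4 + 4.47x5 s.t.:
  1x1 + 1x3 + 4x4 ≤ 6   (sugar)
  1.7x1 + 0.2x2 + 5.2x3 + 6.4x4 + 0.5x5 ≥ 14.5   (iron)
  x1, x2, x3, x4, x5 ≥ 0.
The minimum-cost mix takes nothing from pasta, cheddar, salmon — only spinach, lentils. Binding constraints: sugar and iron.
That vertex is x3 = 1.361, x4 = 1.16.
Cost = 1.16·1.361 + 0.63·1.16 = 2.3096.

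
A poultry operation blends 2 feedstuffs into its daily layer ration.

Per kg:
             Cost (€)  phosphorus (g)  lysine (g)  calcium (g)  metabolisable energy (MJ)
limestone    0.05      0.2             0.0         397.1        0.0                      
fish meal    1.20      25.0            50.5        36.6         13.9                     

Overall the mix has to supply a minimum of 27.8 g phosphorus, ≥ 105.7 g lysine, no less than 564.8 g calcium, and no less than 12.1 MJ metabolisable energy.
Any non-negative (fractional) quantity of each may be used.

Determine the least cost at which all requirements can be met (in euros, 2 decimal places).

€2.57

Treat it as an LP. Let x1 = kg of limestone, x2 = kg of fish meal.
Minimize 0.05x1 + 1.2x2 s.t.:
  0.2x1 + 25x2 ≥ 27.8   (phosphorus)
  50.5x2 ≥ 105.7   (lysine)
  397.1x1 + 36.6x2 ≥ 564.8   (calcium)
  13.9x2 ≥ 12.1   (metabolisable energy)
  x1, x2 ≥ 0.
Both inputs are positive at the optimum. There the lysine and calcium constraints are tight.
Optimal quantities: limestone = 1.229 kg, fish meal = 2.093 kg.
Hence cost = 0.05·1.229 + 1.2·2.093 = €2.5731.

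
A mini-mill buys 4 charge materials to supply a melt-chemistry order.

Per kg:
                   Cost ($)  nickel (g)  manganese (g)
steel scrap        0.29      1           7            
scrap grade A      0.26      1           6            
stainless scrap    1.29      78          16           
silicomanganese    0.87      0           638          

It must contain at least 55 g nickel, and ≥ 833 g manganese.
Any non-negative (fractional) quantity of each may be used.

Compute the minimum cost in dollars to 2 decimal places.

$2.03

This is a linear program. Let x1 = kg of steel scrap, x2 = kg of scrap grade A, x3 = kg of stainless scrap, x4 = kg of silicomanganese.
Minimize 0.29x1 + 0.26x2 + 1.29x3 + 0.87x4 with:
  1x1 + 1x2 + 78x3 ≥ 55   (nickel)
  7x1 + 6x2 + 16x3 + 638x4 ≥ 833   (manganese)
  x1, x2, x3, x4 ≥ 0.
The cheapest feasible vertex uses only stainless scrap, silicomanganese; steel scrap, scrap grade A are not used. There the nickel and manganese constraints are tight.
That vertex is x3 = 0.7051, x4 = 1.288.
Cost = 1.29·0.7051 + 0.87·1.288 = 2.0301.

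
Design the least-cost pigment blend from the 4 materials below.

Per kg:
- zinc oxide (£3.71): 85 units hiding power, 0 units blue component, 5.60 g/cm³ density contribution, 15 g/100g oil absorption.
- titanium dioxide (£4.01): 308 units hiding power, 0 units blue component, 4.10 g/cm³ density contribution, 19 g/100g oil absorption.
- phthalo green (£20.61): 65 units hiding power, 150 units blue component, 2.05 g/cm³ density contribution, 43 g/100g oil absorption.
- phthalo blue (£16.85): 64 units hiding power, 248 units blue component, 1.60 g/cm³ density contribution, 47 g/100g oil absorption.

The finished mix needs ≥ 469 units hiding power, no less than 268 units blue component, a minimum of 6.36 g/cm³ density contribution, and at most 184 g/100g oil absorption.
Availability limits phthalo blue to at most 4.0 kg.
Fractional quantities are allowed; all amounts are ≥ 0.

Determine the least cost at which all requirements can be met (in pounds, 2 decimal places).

£23.41

Let x1 = kg of zinc oxide, x2 = kg of titanium dioxide, x3 = kg of phthalo green, x4 = kg of phthalo blue.
min 3.71x1 + 4.01x2 + 20.61x3 + 16.85x4 s.t.:
  85x1 + 308x2 + 65x3 + 64x4 ≥ 469   (hiding power)
  150x3 + 248x4 ≥ 268   (blue component)
  5.6x1 + 4.1x2 + 2.05x3 + 1.6x4 ≥ 6.36   (density contribution)
  15x1 + 19x2 + 43x3 + 47x4 ≤ 184   (oil absorption)
  x4 ≤ 4
  x1, x2, x3, x4 ≥ 0.
The minimum-cost mix takes nothing from zinc oxide, phthalo green — only titanium dioxide, phthalo blue. There the hiding power and blue component constraints are tight.
Optimal quantities: titanium dioxide = 1.2982 kg, phthalo blue = 1.0806 kg.
Hence cost = 4.01·1.2982 + 16.85·1.0806 = £23.4139.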